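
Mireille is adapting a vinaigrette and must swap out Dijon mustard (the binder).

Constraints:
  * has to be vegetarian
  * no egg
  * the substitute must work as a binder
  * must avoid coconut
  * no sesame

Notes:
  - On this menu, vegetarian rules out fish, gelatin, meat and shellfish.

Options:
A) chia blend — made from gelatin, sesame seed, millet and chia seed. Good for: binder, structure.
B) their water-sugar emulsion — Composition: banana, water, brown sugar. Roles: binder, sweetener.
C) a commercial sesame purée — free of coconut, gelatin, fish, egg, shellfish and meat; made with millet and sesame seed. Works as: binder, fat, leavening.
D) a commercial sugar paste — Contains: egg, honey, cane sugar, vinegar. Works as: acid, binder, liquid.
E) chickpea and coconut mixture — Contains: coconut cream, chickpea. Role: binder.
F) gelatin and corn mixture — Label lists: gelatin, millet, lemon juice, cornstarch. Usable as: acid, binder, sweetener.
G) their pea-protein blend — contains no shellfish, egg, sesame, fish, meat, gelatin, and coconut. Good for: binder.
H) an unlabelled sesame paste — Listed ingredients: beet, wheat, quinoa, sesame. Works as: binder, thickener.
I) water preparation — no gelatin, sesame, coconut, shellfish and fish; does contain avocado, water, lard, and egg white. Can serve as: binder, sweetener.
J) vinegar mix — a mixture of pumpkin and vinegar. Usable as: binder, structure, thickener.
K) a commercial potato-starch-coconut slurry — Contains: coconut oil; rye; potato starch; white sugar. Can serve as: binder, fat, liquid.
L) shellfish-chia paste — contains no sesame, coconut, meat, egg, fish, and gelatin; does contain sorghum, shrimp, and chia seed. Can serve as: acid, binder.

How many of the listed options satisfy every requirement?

A: has gelatin, so not vegetarian; has sesame seed, so not sesame-free — no
B: no sesame, vegetarian — valid
C: has sesame seed, so not sesame-free — reject
D: has egg, so not egg-free — no
E: has coconut cream, so not coconut-free — reject
F: has gelatin, so not vegetarian — out
G: works as a binder, no egg, vegetarian — OK
H: has sesame, so not sesame-free — reject
I: has lard, so not vegetarian; has egg white, so not egg-free — out
J: no sesame, vegetarian — valid
K: has coconut oil, so not coconut-free — reject
L: has shrimp, so not vegetarian — no

3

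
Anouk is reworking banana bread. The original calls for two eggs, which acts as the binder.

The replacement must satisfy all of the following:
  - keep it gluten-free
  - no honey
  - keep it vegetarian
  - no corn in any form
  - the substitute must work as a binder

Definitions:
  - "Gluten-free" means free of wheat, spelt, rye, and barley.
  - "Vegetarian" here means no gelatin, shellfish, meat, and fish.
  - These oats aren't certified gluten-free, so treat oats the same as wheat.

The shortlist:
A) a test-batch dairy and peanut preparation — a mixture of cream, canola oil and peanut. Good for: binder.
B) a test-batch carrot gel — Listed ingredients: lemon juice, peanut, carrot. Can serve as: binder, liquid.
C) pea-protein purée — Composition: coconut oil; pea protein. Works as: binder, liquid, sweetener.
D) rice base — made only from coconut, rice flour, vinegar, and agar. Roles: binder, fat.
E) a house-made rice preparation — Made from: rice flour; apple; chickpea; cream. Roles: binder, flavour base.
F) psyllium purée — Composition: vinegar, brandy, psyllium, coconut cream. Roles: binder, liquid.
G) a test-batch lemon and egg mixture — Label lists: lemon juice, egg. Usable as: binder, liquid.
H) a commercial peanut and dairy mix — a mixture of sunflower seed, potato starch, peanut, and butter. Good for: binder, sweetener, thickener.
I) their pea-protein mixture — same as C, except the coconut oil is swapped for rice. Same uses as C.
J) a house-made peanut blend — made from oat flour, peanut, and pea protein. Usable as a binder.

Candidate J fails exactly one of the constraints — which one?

usable as a binder: satisfied
gluten-free: has oat flour — fails
vegetarian: satisfied
corn-free: satisfied
honey-free: satisfied

gluten-free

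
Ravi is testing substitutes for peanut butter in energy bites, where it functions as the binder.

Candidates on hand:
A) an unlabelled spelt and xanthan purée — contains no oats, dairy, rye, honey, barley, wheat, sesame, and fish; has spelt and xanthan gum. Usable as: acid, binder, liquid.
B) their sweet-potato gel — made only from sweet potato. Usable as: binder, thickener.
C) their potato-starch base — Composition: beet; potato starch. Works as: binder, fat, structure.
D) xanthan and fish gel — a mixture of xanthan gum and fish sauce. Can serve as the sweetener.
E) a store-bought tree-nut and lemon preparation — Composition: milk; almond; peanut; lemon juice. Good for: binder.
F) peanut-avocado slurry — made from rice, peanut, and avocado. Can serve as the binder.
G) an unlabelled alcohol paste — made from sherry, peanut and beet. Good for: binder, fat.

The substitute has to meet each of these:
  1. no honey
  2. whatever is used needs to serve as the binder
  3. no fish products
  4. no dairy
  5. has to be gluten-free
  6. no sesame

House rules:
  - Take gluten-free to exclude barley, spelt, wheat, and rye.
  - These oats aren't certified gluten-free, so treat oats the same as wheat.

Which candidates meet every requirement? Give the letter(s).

A: has spelt, so not gluten-free — out
B: only sweet potato; none excluded — keep
C: nothing on the exclusion list — OK
D: not usable as a binder; has fish sauce, so not fish-free — reject
E: has milk, so not dairy-free — reject
F: only peanut, rice, and avocado; none excluded — valid
G: no dairy, no honey — OK

B, C, F, G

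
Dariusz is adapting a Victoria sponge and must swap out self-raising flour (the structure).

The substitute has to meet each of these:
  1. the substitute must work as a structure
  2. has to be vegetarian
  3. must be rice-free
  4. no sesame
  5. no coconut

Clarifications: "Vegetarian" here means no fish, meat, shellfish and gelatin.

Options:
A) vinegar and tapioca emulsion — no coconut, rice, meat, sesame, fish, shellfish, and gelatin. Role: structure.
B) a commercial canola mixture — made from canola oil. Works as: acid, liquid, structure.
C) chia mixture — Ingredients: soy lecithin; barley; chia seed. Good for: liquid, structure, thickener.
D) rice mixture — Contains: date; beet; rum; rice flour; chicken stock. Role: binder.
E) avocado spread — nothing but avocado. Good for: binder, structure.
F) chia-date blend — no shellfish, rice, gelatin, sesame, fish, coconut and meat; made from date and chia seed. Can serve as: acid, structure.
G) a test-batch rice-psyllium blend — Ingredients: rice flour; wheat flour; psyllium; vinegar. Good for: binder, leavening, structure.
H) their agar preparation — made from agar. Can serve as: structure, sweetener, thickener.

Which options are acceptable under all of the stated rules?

A, B, C, E, F, H

A: works as a structure, vegetarian, no rice — valid
B: only canola oil; none excluded — OK
C: no sesame, vegetarian — keep
D: not usable as a structure; has chicken stock, so not vegetarian (and 1 more) — no
E: nothing on the exclusion list — OK
F: works as a structure, vegetarian, no coconut — valid
G: has rice flour, so not rice-free — out
H: works as a structure, no rice, no sesame — keep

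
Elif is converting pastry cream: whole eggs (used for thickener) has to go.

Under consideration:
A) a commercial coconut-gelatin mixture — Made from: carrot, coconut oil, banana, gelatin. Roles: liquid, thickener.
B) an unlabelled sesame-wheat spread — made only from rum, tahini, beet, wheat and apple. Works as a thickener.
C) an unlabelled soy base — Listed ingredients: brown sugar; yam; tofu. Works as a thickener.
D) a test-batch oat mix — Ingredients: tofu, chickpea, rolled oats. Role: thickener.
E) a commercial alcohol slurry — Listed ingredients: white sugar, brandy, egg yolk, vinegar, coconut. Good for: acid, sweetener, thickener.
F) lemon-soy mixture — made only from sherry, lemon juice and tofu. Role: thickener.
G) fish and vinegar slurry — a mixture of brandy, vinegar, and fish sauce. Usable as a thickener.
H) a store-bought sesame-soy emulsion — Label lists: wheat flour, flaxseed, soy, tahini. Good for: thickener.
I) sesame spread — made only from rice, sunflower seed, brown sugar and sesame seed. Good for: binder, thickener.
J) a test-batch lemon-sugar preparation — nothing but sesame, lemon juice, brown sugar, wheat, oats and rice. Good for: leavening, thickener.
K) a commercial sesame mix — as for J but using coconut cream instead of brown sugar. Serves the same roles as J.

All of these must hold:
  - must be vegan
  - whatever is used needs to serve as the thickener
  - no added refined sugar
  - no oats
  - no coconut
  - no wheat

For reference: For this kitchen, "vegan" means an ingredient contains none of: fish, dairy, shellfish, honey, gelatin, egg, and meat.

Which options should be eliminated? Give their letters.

A, B, C, D, E, G, H, I, J, K

A: has gelatin, so not vegan; has coconut oil, so not coconut-free — out
B: has wheat, so not wheat-free — reject
C: has brown sugar, so not no-added-sugar — out
D: has rolled oats, so not oat-free — out
E: has egg yolk, so not vegan; has white sugar, so not no-added-sugar (and 1 more) — no
F: only sherry, tofu and lemon juice; none excluded — valid
G: has fish sauce, so not vegan — out
H: has wheat flour, so not wheat-free — reject
I: has brown sugar, so not no-added-sugar — no
J: has wheat, so not wheat-free; has brown sugar, so not no-added-sugar (and 1 more) — no
K: has wheat, so not wheat-free; has oats, so not oat-free (and 1 more) — out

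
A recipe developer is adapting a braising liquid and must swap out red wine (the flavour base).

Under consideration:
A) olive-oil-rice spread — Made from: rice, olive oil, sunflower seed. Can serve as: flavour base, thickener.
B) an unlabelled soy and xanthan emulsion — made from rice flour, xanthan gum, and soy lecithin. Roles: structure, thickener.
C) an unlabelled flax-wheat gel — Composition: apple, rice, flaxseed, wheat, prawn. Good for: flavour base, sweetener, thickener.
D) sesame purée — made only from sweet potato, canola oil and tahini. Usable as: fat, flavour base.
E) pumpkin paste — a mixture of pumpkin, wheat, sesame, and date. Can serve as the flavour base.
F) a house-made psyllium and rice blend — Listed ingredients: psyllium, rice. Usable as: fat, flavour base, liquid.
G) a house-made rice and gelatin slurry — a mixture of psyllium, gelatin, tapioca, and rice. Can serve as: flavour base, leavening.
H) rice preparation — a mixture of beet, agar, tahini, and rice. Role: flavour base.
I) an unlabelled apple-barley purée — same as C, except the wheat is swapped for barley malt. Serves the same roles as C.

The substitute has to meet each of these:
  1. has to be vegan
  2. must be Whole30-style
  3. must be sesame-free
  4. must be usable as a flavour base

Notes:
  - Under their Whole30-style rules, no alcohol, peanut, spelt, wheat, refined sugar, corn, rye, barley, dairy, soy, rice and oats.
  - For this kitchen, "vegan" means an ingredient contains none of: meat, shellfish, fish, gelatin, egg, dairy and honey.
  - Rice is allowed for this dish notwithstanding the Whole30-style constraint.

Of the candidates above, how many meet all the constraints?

2

A: rice is permitted under the Whole30-style carve-out; nothing else excluded — valid
B: not usable as a flavour base; has soy lecithin, so not Whole30-style — out
C: has wheat, so not Whole30-style; has prawn, so not vegan — reject
D: has tahini, so not sesame-free — out
E: has wheat, so not Whole30-style; has sesame, so not sesame-free — out
F: rice is permitted under the Whole30-style carve-out; nothing else excluded — OK
G: has gelatin, so not vegan — out
H: has tahini, so not sesame-free — no
I: has barley malt, so not Whole30-style; has prawn, so not vegan — reject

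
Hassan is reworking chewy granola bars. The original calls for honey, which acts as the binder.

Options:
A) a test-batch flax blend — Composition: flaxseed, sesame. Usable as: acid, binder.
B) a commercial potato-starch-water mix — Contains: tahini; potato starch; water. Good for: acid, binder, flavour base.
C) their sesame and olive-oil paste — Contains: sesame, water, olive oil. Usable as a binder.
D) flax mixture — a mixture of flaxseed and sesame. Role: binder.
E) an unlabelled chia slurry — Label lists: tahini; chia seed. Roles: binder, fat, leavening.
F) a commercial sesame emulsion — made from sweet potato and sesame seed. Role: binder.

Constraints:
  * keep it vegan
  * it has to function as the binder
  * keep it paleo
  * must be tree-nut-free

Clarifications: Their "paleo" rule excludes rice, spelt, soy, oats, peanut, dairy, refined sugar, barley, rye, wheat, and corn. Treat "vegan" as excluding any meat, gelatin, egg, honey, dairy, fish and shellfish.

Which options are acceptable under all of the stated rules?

A, B, C, D, E, F

A: only sesame and flaxseed; none excluded — valid
B: every rule checks out — keep
C: only sesame, water and olive oil; none excluded — valid
D: vegan, no tree nuts — OK
E: nothing on the exclusion list — OK
F: all constraints satisfied — keep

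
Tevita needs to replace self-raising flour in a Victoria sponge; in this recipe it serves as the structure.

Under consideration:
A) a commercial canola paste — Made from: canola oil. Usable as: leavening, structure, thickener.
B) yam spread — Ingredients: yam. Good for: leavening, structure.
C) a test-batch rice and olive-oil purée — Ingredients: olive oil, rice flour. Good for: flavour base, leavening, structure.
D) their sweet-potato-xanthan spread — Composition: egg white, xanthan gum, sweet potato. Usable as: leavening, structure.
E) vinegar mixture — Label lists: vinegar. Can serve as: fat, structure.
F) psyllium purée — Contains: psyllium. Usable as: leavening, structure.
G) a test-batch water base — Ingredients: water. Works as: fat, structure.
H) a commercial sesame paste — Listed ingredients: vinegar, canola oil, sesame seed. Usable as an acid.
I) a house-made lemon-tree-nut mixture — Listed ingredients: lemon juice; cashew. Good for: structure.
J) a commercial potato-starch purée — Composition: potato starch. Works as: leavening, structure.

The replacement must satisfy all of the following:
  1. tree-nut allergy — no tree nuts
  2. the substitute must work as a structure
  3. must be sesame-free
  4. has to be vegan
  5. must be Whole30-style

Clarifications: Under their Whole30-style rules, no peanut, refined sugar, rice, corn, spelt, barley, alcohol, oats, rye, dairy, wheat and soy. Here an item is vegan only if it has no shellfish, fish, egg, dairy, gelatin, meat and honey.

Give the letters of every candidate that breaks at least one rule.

C, D, H, I

A: works as a structure, vegan, Whole30-style — valid
B: vegan, no tree nuts — valid
C: has rice flour, so not Whole30-style — out
D: has egg white, so not vegan — out
E: works as a structure, vegan, no sesame — keep
F: only psyllium; none excluded — OK
G: works as a structure, vegan, no sesame — OK
H: not usable as a structure; has sesame seed, so not sesame-free — reject
I: has cashew, so not tree-nut-free — no
J: only potato starch; none excluded — OK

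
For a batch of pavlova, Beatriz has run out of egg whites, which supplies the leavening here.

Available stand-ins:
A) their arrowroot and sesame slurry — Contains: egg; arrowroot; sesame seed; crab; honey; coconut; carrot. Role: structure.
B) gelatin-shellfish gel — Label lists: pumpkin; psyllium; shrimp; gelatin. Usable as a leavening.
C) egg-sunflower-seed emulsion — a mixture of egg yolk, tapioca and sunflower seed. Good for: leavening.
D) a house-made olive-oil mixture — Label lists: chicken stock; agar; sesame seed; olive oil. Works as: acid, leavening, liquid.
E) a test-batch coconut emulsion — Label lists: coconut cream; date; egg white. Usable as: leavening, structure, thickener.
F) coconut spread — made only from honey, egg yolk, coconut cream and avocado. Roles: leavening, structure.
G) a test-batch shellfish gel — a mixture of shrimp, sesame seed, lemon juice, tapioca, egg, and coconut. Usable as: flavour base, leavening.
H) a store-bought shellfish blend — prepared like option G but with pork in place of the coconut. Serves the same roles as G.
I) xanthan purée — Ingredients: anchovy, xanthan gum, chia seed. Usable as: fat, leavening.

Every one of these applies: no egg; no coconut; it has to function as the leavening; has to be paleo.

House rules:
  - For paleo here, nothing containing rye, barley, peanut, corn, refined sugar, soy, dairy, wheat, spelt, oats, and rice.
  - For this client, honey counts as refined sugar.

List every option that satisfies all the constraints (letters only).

A: not usable as a leavening; has honey, so not paleo (and 2 more) — out
B: gelatin and shrimp etc. — none of it excluded — valid
C: has egg yolk, so not egg-free — reject
D: no egg, no coconut — OK
E: has egg white, so not egg-free; has coconut cream, so not coconut-free — no
F: has honey, so not paleo; has egg yolk, so not egg-free (and 1 more) — reject
G: has egg, so not egg-free; has coconut, so not coconut-free — out
H: has egg, so not egg-free — reject
I: only anchovy, xanthan gum, and chia seed; none excluded — OK

B, D, I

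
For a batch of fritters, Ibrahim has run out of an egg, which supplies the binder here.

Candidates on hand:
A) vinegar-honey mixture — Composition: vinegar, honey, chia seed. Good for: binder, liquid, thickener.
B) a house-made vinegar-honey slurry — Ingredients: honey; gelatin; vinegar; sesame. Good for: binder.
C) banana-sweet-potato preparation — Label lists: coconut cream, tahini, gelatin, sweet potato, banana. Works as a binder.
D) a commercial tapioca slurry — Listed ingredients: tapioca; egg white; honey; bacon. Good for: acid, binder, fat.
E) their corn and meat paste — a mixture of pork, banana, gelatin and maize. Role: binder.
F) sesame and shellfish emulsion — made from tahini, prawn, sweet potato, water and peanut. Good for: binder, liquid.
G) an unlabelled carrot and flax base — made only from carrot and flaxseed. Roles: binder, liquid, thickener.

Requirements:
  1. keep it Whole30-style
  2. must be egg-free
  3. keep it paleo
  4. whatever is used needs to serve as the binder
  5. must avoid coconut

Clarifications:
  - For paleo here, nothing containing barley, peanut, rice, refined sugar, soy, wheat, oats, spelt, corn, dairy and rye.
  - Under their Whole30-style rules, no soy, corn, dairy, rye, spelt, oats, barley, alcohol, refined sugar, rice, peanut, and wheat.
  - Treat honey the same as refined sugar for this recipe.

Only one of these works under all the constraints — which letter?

A: has honey, so not paleo; has honey, so not Whole30-style — out
B: has honey, so not paleo; has honey, so not Whole30-style — out
C: has coconut cream, so not coconut-free — out
D: has honey, so not paleo; has honey, so not Whole30-style (and 1 more) — reject
E: has maize, so not paleo; has maize, so not Whole30-style — out
F: has peanut, so not paleo; has peanut, so not Whole30-style — no
G: nothing on the exclusion list — valid

G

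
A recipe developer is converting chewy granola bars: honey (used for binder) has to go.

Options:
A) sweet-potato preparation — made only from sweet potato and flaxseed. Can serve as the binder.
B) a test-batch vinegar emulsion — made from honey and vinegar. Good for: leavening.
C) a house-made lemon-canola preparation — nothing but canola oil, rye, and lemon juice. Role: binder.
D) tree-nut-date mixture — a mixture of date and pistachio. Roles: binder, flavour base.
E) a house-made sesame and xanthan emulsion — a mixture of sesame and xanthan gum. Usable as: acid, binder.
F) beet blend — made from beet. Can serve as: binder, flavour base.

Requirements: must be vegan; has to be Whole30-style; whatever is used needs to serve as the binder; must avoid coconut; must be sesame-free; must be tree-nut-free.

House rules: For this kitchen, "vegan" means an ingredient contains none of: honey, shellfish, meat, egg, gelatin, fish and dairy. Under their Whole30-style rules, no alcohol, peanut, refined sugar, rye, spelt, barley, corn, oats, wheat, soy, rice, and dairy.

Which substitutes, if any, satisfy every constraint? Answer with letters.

A: only sweet potato and flaxseed; none excluded — valid
B: not usable as a binder; has honey, so not vegan — out
C: has rye, so not Whole30-style — out
D: has pistachio, so not tree-nut-free — out
E: has sesame, so not sesame-free — reject
F: only beet; none excluded — keep

A, F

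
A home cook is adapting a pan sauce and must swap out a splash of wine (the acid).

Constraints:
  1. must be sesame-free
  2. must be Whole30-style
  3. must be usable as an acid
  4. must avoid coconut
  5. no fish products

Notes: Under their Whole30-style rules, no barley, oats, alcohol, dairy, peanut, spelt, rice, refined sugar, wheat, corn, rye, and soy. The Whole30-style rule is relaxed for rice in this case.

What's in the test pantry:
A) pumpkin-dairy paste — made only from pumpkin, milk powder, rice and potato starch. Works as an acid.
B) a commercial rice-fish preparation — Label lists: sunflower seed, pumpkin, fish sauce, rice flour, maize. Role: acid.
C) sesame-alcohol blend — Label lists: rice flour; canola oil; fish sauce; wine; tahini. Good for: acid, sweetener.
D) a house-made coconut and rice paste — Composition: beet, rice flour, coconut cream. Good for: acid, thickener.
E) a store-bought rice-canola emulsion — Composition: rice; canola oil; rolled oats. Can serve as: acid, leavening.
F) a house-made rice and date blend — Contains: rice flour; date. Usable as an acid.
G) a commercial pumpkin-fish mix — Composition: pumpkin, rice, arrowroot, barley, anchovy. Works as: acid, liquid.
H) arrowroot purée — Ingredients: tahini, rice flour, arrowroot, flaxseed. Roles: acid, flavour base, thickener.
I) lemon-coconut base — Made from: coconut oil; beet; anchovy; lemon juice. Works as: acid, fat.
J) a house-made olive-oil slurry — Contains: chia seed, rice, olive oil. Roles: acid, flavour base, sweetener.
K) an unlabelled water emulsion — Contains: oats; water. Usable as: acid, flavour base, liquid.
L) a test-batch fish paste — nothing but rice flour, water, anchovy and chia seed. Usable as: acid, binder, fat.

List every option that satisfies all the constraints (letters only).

A: has milk powder, so not Whole30-style — reject
B: has maize, so not Whole30-style; has fish sauce, so not fish-free — no
C: has wine, so not Whole30-style; has fish sauce, so not fish-free (and 1 more) — out
D: has coconut cream, so not coconut-free — reject
E: has rolled oats, so not Whole30-style — no
F: rice is permitted under the Whole30-style carve-out; nothing else excluded — valid
G: has barley, so not Whole30-style; has anchovy, so not fish-free — reject
H: has tahini, so not sesame-free — reject
I: has anchovy, so not fish-free; has coconut oil, so not coconut-free — out
J: rice is permitted under the Whole30-style carve-out; nothing else excluded — OK
K: has oats, so not Whole30-style — out
L: has anchovy, so not fish-free — reject

F, J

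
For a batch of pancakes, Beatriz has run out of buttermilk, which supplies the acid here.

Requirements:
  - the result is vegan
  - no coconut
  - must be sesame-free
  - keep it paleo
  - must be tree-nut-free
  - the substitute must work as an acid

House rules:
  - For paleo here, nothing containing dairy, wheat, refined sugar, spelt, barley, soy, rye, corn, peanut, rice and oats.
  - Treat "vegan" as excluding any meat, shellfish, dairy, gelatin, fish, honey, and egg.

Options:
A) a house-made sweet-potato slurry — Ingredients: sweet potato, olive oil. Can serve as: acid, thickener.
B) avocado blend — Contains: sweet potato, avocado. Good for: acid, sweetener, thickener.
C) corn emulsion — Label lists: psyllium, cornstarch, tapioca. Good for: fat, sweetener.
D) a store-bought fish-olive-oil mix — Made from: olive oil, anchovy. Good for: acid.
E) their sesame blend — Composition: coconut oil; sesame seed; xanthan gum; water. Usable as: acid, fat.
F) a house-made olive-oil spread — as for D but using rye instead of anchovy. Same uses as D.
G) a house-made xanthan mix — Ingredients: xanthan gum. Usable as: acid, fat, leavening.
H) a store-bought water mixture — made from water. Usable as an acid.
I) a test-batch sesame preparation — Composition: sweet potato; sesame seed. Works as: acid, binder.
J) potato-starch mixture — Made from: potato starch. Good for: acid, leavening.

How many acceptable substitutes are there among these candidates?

A: only olive oil and sweet potato; none excluded — keep
B: nothing on the exclusion list — keep
C: not usable as an acid; has cornstarch, so not paleo — no
D: has anchovy, so not vegan — reject
E: has coconut oil, so not coconut-free; has sesame seed, so not sesame-free — no
F: has rye, so not paleo — out
G: only xanthan gum; none excluded — valid
H: only water; none excluded — keep
I: has sesame seed, so not sesame-free — reject
J: works as an acid, no sesame, no coconut — OK

5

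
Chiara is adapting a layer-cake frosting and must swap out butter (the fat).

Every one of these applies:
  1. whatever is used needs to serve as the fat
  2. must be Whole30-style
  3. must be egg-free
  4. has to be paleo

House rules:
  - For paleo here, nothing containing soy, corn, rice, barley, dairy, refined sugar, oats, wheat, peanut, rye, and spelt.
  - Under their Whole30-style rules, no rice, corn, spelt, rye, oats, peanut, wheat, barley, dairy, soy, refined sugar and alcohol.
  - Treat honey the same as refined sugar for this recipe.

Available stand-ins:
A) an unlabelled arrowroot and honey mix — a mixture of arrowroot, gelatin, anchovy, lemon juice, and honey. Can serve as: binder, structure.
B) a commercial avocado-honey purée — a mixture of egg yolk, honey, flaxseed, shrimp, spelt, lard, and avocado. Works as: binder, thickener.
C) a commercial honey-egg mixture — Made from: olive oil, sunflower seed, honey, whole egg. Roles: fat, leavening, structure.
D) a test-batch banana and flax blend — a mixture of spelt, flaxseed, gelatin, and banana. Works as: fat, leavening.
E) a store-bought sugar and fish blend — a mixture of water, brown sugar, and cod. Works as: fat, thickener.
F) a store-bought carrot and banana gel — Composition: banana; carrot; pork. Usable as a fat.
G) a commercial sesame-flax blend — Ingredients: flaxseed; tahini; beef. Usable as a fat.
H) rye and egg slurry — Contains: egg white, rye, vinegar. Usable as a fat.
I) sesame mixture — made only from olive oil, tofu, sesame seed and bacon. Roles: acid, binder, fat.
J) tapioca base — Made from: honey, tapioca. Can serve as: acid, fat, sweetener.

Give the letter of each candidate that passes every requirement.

F, G

A: not usable as a fat; has honey, so not paleo (and 1 more) — no
B: not usable as a fat; has honey, so not paleo (and 2 more) — reject
C: has honey, so not paleo; has honey, so not Whole30-style (and 1 more) — out
D: has spelt, so not paleo; has spelt, so not Whole30-style — reject
E: has brown sugar, so not paleo; has brown sugar, so not Whole30-style — no
F: only pork, banana, and carrot; none excluded — keep
G: every rule checks out — valid
H: has rye, so not paleo; has rye, so not Whole30-style (and 1 more) — reject
I: has tofu, so not paleo; has tofu, so not Whole30-style — reject
J: has honey, so not paleo; has honey, so not Whole30-style — out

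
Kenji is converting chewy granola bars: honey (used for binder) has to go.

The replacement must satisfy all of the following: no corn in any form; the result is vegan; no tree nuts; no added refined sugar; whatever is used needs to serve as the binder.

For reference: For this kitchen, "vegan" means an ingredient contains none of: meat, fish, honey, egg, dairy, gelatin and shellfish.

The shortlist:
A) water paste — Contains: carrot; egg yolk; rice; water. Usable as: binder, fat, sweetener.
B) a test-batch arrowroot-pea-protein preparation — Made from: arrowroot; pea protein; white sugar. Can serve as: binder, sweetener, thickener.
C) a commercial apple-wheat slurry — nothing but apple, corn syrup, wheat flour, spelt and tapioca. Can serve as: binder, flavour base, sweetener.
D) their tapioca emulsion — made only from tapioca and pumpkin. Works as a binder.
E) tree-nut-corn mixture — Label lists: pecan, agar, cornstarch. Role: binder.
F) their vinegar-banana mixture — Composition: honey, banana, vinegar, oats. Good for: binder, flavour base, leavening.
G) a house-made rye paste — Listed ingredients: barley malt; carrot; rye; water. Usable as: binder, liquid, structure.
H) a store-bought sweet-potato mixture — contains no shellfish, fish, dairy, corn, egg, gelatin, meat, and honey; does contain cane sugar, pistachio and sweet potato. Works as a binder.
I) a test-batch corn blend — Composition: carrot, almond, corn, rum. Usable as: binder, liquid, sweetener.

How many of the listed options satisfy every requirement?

A: has egg yolk, so not vegan — out
B: has white sugar, so not no-added-sugar — reject
C: has corn syrup, so not corn-free — out
D: only tapioca and pumpkin; none excluded — keep
E: has cornstarch, so not corn-free; has pecan, so not tree-nut-free — out
F: has honey, so not vegan — no
G: nothing on the exclusion list — valid
H: has cane sugar, so not no-added-sugar; has pistachio, so not tree-nut-free — no
I: has corn, so not corn-free; has almond, so not tree-nut-free — out

2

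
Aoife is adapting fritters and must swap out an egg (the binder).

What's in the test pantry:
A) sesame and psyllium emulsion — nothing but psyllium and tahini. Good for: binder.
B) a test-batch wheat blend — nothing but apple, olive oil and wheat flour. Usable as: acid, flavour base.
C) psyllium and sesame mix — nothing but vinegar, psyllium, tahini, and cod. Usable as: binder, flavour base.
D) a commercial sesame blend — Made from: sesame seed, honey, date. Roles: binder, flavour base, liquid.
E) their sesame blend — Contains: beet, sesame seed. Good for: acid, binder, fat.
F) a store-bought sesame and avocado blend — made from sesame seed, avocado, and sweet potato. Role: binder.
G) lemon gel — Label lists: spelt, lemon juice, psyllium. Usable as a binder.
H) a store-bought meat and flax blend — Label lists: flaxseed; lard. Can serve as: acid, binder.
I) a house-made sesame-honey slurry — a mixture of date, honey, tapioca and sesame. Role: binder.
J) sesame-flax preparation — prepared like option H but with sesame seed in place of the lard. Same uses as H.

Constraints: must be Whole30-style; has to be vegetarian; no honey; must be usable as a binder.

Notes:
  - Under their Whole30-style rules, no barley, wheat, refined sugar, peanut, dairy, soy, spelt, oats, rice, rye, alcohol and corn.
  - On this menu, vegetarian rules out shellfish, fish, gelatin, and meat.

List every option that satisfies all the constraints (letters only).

A, E, F, J

A: only tahini and psyllium; none excluded — valid
B: not usable as a binder; has wheat flour, so not Whole30-style — reject
C: has cod, so not vegetarian — out
D: has honey, so not honey-free — reject
E: every rule checks out — valid
F: Whole30-style, no honey — valid
G: has spelt, so not Whole30-style — reject
H: has lard, so not vegetarian — no
I: has honey, so not honey-free — reject
J: works as a binder, vegetarian, Whole30-style — keep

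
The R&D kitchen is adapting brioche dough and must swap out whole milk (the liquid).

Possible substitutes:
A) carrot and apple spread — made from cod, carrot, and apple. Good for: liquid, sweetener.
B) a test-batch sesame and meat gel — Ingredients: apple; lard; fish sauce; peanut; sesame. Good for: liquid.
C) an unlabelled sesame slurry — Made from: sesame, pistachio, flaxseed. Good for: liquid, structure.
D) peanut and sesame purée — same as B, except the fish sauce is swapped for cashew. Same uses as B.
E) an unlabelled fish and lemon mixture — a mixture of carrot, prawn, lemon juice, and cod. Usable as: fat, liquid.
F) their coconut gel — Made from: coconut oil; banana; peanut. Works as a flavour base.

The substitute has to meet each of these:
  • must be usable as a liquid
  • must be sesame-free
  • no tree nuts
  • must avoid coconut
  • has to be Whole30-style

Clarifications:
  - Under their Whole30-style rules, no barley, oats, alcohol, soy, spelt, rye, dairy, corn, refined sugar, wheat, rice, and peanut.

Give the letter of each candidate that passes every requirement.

A, E

A: every rule checks out — OK
B: has peanut, so not Whole30-style; has sesame, so not sesame-free — out
C: has pistachio, so not tree-nut-free; has sesame, so not sesame-free — out
D: has peanut, so not Whole30-style; has cashew, so not tree-nut-free (and 1 more) — no
E: works as a liquid, Whole30-style, no coconut — keep
F: not usable as a liquid; has peanut, so not Whole30-style (and 1 more) — out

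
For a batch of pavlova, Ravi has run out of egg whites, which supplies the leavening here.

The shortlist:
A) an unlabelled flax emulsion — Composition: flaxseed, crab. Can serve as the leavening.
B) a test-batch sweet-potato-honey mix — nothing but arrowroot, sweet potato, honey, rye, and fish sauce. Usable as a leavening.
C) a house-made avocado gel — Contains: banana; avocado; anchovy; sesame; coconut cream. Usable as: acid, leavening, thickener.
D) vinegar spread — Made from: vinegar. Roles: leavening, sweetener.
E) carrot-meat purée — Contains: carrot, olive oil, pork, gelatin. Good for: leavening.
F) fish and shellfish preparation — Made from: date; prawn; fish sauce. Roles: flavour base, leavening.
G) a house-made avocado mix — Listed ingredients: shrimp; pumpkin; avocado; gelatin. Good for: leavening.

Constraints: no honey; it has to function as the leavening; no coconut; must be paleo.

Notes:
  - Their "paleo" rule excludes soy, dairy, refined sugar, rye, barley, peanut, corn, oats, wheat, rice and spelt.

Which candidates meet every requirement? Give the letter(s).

A: all constraints satisfied — keep
B: has rye, so not paleo; has honey, so not honey-free — out
C: has coconut cream, so not coconut-free — reject
D: only vinegar; none excluded — keep
E: gelatin and pork etc. — none of it excluded — valid
F: no coconut, paleo — OK
G: gelatin and shrimp etc. — none of it excluded — keep

A, D, E, F, G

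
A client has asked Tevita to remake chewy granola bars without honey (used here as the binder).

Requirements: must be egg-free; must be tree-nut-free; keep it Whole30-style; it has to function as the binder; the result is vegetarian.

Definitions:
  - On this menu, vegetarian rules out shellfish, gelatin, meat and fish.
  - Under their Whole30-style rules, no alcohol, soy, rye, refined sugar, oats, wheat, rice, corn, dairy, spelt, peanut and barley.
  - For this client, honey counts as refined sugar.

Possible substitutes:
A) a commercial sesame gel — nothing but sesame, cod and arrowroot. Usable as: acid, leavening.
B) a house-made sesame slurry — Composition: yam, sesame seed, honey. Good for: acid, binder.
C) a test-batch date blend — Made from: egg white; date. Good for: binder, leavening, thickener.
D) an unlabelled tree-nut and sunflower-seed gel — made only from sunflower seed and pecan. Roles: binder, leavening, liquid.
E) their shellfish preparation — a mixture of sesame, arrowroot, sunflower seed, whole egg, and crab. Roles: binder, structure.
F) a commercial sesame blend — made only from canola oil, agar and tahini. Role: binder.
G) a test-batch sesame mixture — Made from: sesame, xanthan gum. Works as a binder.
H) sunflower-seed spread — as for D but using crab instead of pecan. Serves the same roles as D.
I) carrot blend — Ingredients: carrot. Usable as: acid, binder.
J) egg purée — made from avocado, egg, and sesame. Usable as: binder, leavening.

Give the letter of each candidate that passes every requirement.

F, G, I

A: not usable as a binder; has cod, so not vegetarian — no
B: has honey, so not Whole30-style — no
C: has egg white, so not egg-free — out
D: has pecan, so not tree-nut-free — out
E: has crab, so not vegetarian; has whole egg, so not egg-free — out
F: no egg, Whole30-style — OK
G: all constraints satisfied — keep
H: has crab, so not vegetarian — out
I: works as a binder, vegetarian, no tree nuts — valid
J: has egg, so not egg-free — no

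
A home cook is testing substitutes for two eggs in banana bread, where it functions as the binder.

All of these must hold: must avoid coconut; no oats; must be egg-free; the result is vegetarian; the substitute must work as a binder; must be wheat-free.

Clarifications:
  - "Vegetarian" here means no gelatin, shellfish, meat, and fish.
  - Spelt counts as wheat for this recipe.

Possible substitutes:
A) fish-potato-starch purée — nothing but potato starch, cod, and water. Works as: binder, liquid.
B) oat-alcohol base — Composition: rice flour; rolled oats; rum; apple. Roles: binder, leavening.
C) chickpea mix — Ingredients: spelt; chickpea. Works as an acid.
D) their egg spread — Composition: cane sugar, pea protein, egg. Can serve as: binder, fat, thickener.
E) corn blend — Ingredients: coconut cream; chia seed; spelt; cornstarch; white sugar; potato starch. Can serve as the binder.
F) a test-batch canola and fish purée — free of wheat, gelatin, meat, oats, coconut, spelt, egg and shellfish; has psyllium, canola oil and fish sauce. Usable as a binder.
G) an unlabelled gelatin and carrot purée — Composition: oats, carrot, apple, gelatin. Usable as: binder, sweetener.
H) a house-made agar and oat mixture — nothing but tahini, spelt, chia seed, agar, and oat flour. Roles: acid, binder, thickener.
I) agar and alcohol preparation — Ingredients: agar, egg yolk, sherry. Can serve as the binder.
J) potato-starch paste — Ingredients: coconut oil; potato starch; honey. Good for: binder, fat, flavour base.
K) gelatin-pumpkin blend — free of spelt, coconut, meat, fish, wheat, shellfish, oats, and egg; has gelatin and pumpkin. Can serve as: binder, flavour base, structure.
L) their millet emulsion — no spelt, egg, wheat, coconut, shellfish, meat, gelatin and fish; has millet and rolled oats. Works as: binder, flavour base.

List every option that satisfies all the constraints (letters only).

none

A: has cod, so not vegetarian — no
B: has rolled oats, so not oat-free — out
C: not usable as a binder; has spelt, so not wheat-free — no
D: has egg, so not egg-free — no
E: has spelt, so not wheat-free; has coconut cream, so not coconut-free — no
F: has fish sauce, so not vegetarian — no
G: has gelatin, so not vegetarian; has oats, so not oat-free — reject
H: has oat flour, so not oat-free; has spelt, so not wheat-free — out
I: has egg yolk, so not egg-free — out
J: has coconut oil, so not coconut-free — reject
K: has gelatin, so not vegetarian — reject
L: has rolled oats, so not oat-free — out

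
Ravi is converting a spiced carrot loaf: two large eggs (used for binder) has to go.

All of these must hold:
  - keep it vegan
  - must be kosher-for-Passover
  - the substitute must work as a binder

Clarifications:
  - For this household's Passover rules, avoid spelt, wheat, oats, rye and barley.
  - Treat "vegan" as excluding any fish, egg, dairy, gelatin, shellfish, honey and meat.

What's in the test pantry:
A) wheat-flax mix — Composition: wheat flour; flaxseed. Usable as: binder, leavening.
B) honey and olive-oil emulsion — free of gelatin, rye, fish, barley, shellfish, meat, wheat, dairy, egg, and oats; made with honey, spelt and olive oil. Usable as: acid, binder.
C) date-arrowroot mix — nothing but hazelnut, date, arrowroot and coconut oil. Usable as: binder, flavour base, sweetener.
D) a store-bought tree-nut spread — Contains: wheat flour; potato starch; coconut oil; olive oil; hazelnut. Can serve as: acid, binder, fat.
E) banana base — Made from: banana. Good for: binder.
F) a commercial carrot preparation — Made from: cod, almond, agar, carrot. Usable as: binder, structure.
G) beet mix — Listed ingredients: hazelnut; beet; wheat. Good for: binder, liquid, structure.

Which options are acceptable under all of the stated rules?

A: has wheat flour, so not kosher-for-Passover — reject
B: has spelt, so not kosher-for-Passover; has honey, so not vegan — reject
C: coconut oil and hazelnut etc. — none of it excluded — valid
D: has wheat flour, so not kosher-for-Passover — no
E: works as a binder, kosher-for-Passover, vegan — keep
F: has cod, so not vegan — no
G: has wheat, so not kosher-for-Passover — reject

C, E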